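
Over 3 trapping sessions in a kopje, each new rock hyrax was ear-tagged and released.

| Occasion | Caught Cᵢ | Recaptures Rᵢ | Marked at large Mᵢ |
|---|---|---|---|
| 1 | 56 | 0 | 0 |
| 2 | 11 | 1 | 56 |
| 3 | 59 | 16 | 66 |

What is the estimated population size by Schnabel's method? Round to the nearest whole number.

N ≈ 265

Σ MᵢCᵢ = 0·56 + 56·11 + 66·59 = 0 + 616 + 3894 = 4510
Σ Rᵢ = 0 + 1 + 16 = 17
N̂ = 4510 / 17 ≈ 265.3 → 265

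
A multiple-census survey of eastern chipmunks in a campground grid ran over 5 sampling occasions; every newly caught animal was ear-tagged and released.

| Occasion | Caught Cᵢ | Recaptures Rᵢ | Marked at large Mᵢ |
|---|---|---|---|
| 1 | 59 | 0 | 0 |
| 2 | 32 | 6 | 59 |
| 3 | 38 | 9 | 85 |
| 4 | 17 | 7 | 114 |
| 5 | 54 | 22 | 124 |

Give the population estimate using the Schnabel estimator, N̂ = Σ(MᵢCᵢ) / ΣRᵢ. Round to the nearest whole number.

Σ MᵢCᵢ = 0·59 + 59·32 + 85·38 + 114·17 + 124·54 = 0 + 1888 + 3230 + 1938 + 6696 = 13752
Σ Rᵢ = 0 + 6 + 9 + 7 + 22 = 44
N̂ = 13752 / 44 ≈ 312.5 → 313

N ≈ 313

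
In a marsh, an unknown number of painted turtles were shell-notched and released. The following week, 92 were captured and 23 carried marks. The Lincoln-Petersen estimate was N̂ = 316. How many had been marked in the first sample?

M = 79

From N = M·C/R: M = N·R / C = 316·23 / 92 = 7268 / 92 = 79.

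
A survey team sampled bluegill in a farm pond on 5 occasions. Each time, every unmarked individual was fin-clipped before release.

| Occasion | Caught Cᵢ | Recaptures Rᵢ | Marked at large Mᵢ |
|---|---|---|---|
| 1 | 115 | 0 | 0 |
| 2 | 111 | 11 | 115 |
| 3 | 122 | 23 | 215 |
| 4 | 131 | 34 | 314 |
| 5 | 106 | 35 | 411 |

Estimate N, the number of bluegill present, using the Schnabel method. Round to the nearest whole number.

N ≈ 1201

Σ MᵢCᵢ = 0·115 + 115·111 + 215·122 + 314·131 + 411·106 = 0 + 12765 + 26230 + 41134 + 43566 = 123695
Σ Rᵢ = 0 + 11 + 23 + 34 + 35 = 103
N̂ = 123695 / 103 ≈ 1200.9 → 1201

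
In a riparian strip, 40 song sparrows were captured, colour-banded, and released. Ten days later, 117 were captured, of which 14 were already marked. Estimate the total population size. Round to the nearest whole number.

N = (40 × 117) / 14 = 4680 / 14 ≈ 334.3 → 334

N ≈ 334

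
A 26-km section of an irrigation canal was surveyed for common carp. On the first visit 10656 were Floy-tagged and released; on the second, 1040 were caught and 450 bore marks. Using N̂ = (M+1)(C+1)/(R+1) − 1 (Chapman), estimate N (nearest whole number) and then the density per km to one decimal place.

density ≈ 946.1 common carp per km

N̂ = 10657·1041/451 − 1 = 11093937/451 − 1 ≈ 24597.5 → 24598
Density = N̂ / area = 24598 / 26 ≈ 946.08 → 946.1 per km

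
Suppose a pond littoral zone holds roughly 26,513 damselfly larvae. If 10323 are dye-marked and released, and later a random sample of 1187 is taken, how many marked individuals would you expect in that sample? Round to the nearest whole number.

The marked fraction of the population is 10323/26513, so in a sample of 1187 expect C·(M/N) marked.
E[R] = 10323 × 1187 / 26513 = 12253401 / 26513 ≈ 462.2 → 462

expected recaptures ≈ 462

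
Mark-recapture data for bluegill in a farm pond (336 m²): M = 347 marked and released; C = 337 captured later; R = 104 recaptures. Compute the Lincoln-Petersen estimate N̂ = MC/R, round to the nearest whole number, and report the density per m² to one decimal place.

density ≈ 3.3 bluegill per m²

N̂ = 347·337/104 = 116939/104 ≈ 1124.4 → 1124
Density = N̂ / area = 1124 / 336 ≈ 3.345 → 3.3 per m²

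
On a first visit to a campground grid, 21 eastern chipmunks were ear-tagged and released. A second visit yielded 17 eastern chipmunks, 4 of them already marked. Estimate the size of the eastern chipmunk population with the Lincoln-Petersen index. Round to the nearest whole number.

N ≈ 89

Lincoln-Petersen assumes M/N = R/C, so N = M·C / R.
N = (21 × 17) / 4 = 357 / 4 ≈ 89.2 → 89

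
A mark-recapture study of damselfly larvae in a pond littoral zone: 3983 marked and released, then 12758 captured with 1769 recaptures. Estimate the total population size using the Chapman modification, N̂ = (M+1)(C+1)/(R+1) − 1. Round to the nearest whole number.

N ≈ 28,718

N̂ = (3983+1)(12758+1)/(1769+1) − 1 = 3984·12759/1770 − 1
= 50831856/1770 − 1 ≈ 28718.6 − 1 ≈ 28717.6 → 28718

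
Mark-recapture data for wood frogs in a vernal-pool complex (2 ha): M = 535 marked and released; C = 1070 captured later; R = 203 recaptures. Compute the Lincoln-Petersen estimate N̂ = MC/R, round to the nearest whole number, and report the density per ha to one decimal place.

N̂ = 535·1070/203 = 572450/203 ≈ 2820.0 → 2820
Density = N̂ / area = 2820 / 2 = 1410.0 per ha

density ≈ 1410.0 wood frogs per ha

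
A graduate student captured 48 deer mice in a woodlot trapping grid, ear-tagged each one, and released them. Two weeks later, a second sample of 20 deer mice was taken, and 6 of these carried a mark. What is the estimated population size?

N = 160

If marked individuals mix randomly, R/C ≈ M/N, giving N ≈ M·C/R.
N = (48 × 20) / 6 = 960 / 6 = 160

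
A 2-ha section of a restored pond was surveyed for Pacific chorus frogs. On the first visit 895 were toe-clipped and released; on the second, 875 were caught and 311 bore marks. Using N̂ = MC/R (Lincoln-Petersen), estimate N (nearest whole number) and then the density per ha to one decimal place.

N̂ = 895·875/311 = 783125/311 ≈ 2518.1 → 2518
Density = N̂ / area = 2518 / 2 = 1259.0 per ha

density ≈ 1259.0 Pacific chorus frogs per ha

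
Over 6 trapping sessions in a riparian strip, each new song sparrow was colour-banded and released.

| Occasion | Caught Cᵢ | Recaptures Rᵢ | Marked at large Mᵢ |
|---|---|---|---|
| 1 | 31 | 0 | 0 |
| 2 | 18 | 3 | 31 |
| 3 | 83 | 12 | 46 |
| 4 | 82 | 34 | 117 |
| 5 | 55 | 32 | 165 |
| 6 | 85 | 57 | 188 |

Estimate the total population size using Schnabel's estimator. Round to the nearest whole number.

Σ MᵢCᵢ = 0·31 + 31·18 + 46·83 + 117·82 + 165·55 + 188·85 = 0 + 558 + 3818 + 9594 + 9075 + 15980 = 39025
Σ Rᵢ = 0 + 3 + 12 + 34 + 32 + 57 = 138
N̂ = 39025 / 138 ≈ 282.8 → 283

N ≈ 283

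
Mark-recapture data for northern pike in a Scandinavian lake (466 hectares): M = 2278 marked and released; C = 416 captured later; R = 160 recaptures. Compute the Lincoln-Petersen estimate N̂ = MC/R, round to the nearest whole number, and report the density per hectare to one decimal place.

N̂ = 2278·416/160 = 947648/160 ≈ 5922.8 → 5923
Density = N̂ / area = 5923 / 466 ≈ 12.71 → 12.7 per hectare

density ≈ 12.7 northern pike per hectare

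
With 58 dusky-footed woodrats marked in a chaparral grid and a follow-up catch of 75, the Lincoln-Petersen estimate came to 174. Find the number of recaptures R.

From N = M·C/R: R = M·C / N = 58·75 / 174 = 4350 / 174 = 25.

R = 25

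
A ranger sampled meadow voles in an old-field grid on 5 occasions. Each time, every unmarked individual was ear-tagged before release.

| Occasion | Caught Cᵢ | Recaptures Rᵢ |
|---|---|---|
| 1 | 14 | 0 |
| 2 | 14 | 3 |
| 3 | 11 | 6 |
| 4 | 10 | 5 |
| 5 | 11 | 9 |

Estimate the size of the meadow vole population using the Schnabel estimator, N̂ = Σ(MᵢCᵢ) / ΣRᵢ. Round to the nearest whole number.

N ≈ 50

Marked at large before each occasion: Mᵢ = Σⱼ<ᵢ (Cⱼ − Rⱼ) → M1=0, M2=14, M3=25, M4=30, M5=35
Σ MᵢCᵢ = 0·14 + 14·14 + 25·11 + 30·10 + 35·11 = 0 + 196 + 275 + 300 + 385 = 1156
Σ Rᵢ = 0 + 3 + 6 + 5 + 9 = 23
N̂ = 1156 / 23 ≈ 50.3 → 50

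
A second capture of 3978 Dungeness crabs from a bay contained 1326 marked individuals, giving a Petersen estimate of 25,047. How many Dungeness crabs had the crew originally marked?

M = 8349

From N = M·C/R: M = N·R / C = 25047·1326 / 3978 = 33212322 / 3978 = 8349.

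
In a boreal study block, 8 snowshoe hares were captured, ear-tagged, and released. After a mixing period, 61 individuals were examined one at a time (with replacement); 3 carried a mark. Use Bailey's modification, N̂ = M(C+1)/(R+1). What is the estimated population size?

N̂ = 8·(61+1)/(3+1) = 8·62/4 = 496/4 = 124

N = 124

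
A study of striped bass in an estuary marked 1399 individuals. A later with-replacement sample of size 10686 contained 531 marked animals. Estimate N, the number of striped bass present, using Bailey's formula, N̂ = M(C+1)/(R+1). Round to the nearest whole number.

N̂ = 1399·(10686+1)/(531+1) = 1399·10687/532 = 14951113/532 ≈ 28103.6 → 28104

N ≈ 28,104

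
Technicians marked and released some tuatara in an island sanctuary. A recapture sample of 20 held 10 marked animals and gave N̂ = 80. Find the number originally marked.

From N = M·C/R: M = N·R / C = 80·10 / 20 = 800 / 20 = 40.

M = 40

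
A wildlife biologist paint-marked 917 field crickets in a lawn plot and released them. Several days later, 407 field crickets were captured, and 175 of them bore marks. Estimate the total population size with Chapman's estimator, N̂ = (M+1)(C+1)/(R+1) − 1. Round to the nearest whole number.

N̂ = (917+1)(407+1)/(175+1) − 1 = 918·408/176 − 1
= 374544/176 − 1 ≈ 2128.1 − 1 ≈ 2127.1 → 2127

N ≈ 2127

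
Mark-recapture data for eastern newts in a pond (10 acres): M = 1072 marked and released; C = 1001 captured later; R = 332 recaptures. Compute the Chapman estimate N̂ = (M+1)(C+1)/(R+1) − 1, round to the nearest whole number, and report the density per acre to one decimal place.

density ≈ 322.8 eastern newts per acre

N̂ = 1073·1002/333 − 1 = 1075146/333 − 1 ≈ 3227.7 → 3228
Density = N̂ / area = 3228 / 10 ≈ 322.80 → 322.8 per acre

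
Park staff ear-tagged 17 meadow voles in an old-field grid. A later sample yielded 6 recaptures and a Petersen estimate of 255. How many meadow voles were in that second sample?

C = 90

From N = M·C/R: C = N·R / M = 255·6 / 17 = 1530 / 17 = 90.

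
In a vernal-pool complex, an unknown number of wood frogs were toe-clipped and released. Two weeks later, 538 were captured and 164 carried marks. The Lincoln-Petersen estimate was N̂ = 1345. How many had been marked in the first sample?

From N = M·C/R: M = N·R / C = 1345·164 / 538 = 220580 / 538 = 410.

M = 410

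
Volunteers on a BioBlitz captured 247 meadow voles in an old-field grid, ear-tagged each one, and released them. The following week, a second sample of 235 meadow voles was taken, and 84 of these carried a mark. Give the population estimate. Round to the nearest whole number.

N = (247 × 235) / 84 = 58045 / 84 ≈ 691.0 → 691

N ≈ 691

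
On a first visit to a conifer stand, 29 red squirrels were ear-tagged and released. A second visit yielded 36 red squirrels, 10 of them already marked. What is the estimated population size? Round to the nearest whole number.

Lincoln-Petersen assumes M/N = R/C, so N = M·C / R.
N = (29 × 36) / 10 = 1044 / 10 ≈ 104.4 → 104

N ≈ 104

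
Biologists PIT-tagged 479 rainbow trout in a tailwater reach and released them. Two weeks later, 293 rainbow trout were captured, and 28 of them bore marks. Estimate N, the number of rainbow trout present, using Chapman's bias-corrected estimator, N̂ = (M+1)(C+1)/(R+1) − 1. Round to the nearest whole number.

N̂ = (479+1)(293+1)/(28+1) − 1 = 480·294/29 − 1
= 141120/29 − 1 ≈ 4866.2 − 1 ≈ 4865.2 → 4865

N ≈ 4865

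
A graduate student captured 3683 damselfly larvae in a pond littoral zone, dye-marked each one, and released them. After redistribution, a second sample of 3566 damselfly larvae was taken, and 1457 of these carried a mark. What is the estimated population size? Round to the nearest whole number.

N ≈ 9014

The marked fraction in the recapture sample should equal the marked fraction in the population: 1457/3566 = 3683/N.
N = (3683 × 3566) / 1457 = 13133578 / 1457 ≈ 9014.1 → 9014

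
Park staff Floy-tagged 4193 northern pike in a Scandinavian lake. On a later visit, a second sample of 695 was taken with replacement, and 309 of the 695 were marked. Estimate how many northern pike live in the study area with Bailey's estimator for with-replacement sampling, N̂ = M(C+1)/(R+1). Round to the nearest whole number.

N̂ = 4193·(695+1)/(309+1) = 4193·696/310 = 2918328/310 ≈ 9414.0 → 9414

N ≈ 9414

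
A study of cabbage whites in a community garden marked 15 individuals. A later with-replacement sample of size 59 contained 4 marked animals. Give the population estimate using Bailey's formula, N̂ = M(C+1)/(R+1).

N = 180

N̂ = 15·(59+1)/(4+1) = 15·60/5 = 900/5 = 180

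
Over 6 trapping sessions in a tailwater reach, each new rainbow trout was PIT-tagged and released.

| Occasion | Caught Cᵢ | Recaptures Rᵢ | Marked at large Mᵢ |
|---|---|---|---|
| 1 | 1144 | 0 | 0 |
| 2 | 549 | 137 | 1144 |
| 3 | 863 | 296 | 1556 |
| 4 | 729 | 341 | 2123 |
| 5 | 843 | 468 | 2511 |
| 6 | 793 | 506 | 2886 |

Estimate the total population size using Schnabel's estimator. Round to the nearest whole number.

Σ MᵢCᵢ = 0·1144 + 1144·549 + 1556·863 + 2123·729 + 2511·843 + 2886·793 = 0 + 628056 + 1342828 + 1547667 + 2116773 + 2288598 = 7923922
Σ Rᵢ = 0 + 137 + 296 + 341 + 468 + 506 = 1748
N̂ = 7923922 / 1748 ≈ 4533.1 → 4533

N ≈ 4533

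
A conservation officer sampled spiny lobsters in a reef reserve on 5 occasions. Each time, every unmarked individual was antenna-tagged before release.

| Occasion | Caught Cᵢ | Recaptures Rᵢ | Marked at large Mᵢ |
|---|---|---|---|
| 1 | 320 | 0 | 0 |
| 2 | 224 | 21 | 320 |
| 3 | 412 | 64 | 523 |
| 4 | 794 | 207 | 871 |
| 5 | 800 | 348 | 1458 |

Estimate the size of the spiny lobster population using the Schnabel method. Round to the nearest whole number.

Σ MᵢCᵢ = 0·320 + 320·224 + 523·412 + 871·794 + 1458·800 = 0 + 71680 + 215476 + 691574 + 1166400 = 2145130
Σ Rᵢ = 0 + 21 + 64 + 207 + 348 = 640
N̂ = 2145130 / 640 ≈ 3351.8 → 3352

N ≈ 3352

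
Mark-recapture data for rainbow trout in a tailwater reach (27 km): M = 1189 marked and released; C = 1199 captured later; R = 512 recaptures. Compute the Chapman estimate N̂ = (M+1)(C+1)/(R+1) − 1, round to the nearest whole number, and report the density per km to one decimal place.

density ≈ 103.1 rainbow trout per km

N̂ = 1190·1200/513 − 1 = 1428000/513 − 1 ≈ 2782.6 → 2783
Density = N̂ / area = 2783 / 27 ≈ 103.07 → 103.1 per km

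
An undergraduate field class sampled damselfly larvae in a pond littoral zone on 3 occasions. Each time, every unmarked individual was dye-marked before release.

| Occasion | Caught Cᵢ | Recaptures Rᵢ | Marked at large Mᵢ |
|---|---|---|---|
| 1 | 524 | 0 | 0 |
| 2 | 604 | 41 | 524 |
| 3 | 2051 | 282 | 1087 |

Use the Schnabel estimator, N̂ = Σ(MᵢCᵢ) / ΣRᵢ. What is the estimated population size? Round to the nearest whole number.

N ≈ 7882

Σ MᵢCᵢ = 0·524 + 524·604 + 1087·2051 = 0 + 316496 + 2229437 = 2545933
Σ Rᵢ = 0 + 41 + 282 = 323
N̂ = 2545933 / 323 ≈ 7882.1 → 7882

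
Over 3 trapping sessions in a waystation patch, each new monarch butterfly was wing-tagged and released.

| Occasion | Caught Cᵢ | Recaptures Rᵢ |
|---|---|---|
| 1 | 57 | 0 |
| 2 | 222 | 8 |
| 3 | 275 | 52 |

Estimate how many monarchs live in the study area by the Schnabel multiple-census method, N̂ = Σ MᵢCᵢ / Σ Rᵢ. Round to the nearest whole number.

Marked at large before each occasion: Mᵢ = Σⱼ<ᵢ (Cⱼ − Rⱼ) → M1=0, M2=57, M3=271
Σ MᵢCᵢ = 0·57 + 57·222 + 271·275 = 0 + 12654 + 74525 = 87179
Σ Rᵢ = 0 + 8 + 52 = 60
N̂ = 87179 / 60 ≈ 1453.0 → 1453

N ≈ 1453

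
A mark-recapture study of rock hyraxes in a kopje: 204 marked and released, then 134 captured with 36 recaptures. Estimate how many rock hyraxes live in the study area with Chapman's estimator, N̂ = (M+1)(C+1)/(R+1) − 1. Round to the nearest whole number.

N̂ = (204+1)(134+1)/(36+1) − 1 = 205·135/37 − 1
= 27675/37 − 1 ≈ 748.0 − 1 ≈ 747.0 → 747

N ≈ 747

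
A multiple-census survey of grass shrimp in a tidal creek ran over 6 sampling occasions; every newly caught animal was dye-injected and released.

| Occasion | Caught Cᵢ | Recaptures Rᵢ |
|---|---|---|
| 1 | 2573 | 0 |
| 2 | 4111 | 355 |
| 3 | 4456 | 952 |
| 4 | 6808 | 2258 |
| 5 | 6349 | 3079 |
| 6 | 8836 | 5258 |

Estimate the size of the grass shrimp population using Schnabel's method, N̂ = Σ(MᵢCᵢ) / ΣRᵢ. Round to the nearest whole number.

N ≈ 29,661

Marked at large before each occasion: Mᵢ = Σⱼ<ᵢ (Cⱼ − Rⱼ) → M1=0, M2=2573, M3=6329, M4=9833, M5=14383, M6=17653
Σ MᵢCᵢ = 0·2573 + 2573·4111 + 6329·4456 + 9833·6808 + 14383·6349 + 17653·8836 = 0 + 10577603 + 28202024 + 66943064 + 91317667 + 155981908 = 353022266
Σ Rᵢ = 0 + 355 + 952 + 2258 + 3079 + 5258 = 11902
N̂ = 353022266 / 11902 ≈ 29660.8 → 29661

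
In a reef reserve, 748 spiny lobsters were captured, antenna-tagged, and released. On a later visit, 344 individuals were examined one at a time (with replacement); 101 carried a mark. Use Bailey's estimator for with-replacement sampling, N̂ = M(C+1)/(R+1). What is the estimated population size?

N̂ = 748·(344+1)/(101+1) = 748·345/102 = 258060/102 = 2530

N = 2530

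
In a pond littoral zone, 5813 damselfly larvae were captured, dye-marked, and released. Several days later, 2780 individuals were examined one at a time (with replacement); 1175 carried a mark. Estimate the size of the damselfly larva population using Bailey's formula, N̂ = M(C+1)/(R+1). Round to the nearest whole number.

N̂ = 5813·(2780+1)/(1175+1) = 5813·2781/1176 = 16165953/1176 ≈ 13746.6 → 13747

N ≈ 13,747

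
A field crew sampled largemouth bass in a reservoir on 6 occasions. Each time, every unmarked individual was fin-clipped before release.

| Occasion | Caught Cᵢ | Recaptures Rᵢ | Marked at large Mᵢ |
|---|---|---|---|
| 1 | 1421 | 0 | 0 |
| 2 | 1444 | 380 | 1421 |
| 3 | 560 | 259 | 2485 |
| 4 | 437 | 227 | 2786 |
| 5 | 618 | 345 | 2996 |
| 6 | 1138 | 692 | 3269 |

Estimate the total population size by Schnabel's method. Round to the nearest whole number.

N ≈ 5377

Σ MᵢCᵢ = 0·1421 + 1421·1444 + 2485·560 + 2786·437 + 2996·618 + 3269·1138 = 0 + 2051924 + 1391600 + 1217482 + 1851528 + 3720122 = 10232656
Σ Rᵢ = 0 + 380 + 259 + 227 + 345 + 692 = 1903
N̂ = 10232656 / 1903 ≈ 5377.1 → 5377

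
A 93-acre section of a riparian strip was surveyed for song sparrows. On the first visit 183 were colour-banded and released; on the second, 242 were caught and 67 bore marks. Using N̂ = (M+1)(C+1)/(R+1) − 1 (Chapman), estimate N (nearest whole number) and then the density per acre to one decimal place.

N̂ = 184·243/68 − 1 = 44712/68 − 1 ≈ 656.5 → 657
Density = N̂ / area = 657 / 93 ≈ 7.06 → 7.1 per acre

density ≈ 7.1 song sparrows per acre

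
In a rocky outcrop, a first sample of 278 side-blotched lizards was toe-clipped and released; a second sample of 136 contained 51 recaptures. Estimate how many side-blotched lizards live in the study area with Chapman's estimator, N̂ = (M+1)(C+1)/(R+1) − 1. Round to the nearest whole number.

N̂ = (278+1)(136+1)/(51+1) − 1 = 279·137/52 − 1
= 38223/52 − 1 ≈ 735.1 − 1 ≈ 734.1 → 734

N ≈ 734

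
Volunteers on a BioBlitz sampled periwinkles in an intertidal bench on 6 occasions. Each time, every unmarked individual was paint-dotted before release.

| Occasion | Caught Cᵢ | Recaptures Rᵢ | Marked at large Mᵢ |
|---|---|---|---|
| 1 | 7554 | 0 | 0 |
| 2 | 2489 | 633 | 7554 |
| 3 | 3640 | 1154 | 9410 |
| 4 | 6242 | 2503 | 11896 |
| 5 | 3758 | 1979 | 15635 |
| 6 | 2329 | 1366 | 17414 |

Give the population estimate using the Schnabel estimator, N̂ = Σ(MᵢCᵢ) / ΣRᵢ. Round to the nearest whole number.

N ≈ 29,682

Σ MᵢCᵢ = 0·7554 + 7554·2489 + 9410·3640 + 11896·6242 + 15635·3758 + 17414·2329 = 0 + 18801906 + 34252400 + 74254832 + 58756330 + 40557206 = 226622674
Σ Rᵢ = 0 + 633 + 1154 + 2503 + 1979 + 1366 = 7635
N̂ = 226622674 / 7635 ≈ 29682.1 → 29682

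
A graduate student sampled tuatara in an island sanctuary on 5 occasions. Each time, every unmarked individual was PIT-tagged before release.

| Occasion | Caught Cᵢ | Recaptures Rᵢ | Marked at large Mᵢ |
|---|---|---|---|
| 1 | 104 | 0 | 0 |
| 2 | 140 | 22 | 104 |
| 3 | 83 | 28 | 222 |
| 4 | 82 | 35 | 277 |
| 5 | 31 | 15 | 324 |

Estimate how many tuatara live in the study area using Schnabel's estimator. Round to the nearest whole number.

Σ MᵢCᵢ = 0·104 + 104·140 + 222·83 + 277·82 + 324·31 = 0 + 14560 + 18426 + 22714 + 10044 = 65744
Σ Rᵢ = 0 + 22 + 28 + 35 + 15 = 100
N̂ = 65744 / 100 ≈ 657.4 → 657

N ≈ 657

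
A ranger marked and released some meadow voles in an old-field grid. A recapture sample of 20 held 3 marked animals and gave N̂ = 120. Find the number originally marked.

From N = M·C/R: M = N·R / C = 120·3 / 20 = 360 / 20 = 18.

M = 18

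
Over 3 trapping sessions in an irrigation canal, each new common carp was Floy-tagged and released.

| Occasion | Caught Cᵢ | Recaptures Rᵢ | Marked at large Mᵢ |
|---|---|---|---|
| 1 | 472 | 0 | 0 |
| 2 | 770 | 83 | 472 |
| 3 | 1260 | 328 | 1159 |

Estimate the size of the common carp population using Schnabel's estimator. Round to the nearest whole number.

Σ MᵢCᵢ = 0·472 + 472·770 + 1159·1260 = 0 + 363440 + 1460340 = 1823780
Σ Rᵢ = 0 + 83 + 328 = 411
N̂ = 1823780 / 411 ≈ 4437.4 → 4437

N ≈ 4437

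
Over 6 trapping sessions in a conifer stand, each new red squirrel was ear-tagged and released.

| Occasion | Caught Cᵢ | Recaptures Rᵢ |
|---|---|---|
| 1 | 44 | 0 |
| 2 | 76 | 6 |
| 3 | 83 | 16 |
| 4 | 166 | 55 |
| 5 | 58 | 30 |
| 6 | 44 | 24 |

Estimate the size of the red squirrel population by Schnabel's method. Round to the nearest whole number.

N ≈ 564

Marked at large before each occasion: Mᵢ = Σⱼ<ᵢ (Cⱼ − Rⱼ) → M1=0, M2=44, M3=114, M4=181, M5=292, M6=320
Σ MᵢCᵢ = 0·44 + 44·76 + 114·83 + 181·166 + 292·58 + 320·44 = 0 + 3344 + 9462 + 30046 + 16936 + 14080 = 73868
Σ Rᵢ = 0 + 6 + 16 + 55 + 30 + 24 = 131
N̂ = 73868 / 131 ≈ 563.9 → 564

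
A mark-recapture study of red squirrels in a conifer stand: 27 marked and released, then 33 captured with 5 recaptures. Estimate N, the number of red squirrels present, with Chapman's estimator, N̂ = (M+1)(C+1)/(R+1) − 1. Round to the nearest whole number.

N̂ = (27+1)(33+1)/(5+1) − 1 = 28·34/6 − 1
= 952/6 − 1 ≈ 158.7 − 1 ≈ 157.7 → 158

N ≈ 158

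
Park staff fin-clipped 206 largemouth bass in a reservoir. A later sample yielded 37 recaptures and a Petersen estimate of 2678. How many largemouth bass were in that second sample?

C = 481

From N = M·C/R: C = N·R / M = 2678·37 / 206 = 99086 / 206 = 481.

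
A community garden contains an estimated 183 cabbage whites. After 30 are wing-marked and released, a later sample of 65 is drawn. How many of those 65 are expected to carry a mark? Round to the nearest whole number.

Expected recaptures E[R] = M·C / N.
E[R] = 30 × 65 / 183 = 1950 / 183 ≈ 10.7 → 11

expected recaptures ≈ 11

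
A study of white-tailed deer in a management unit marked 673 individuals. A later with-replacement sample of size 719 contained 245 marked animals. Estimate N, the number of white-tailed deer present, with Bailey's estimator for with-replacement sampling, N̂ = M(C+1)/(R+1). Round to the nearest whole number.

N̂ = 673·(719+1)/(245+1) = 673·720/246 = 484560/246 ≈ 1969.8 → 1970

N ≈ 1970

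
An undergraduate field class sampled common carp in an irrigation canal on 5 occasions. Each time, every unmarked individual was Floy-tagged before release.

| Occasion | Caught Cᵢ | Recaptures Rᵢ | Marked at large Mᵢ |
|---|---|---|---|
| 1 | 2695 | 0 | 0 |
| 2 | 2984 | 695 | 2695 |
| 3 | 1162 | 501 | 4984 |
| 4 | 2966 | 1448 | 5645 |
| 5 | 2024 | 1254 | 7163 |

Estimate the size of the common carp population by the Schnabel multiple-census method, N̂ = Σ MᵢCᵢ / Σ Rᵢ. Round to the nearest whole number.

N ≈ 11,563

Σ MᵢCᵢ = 0·2695 + 2695·2984 + 4984·1162 + 5645·2966 + 7163·2024 = 0 + 8041880 + 5791408 + 16743070 + 14497912 = 45074270
Σ Rᵢ = 0 + 695 + 501 + 1448 + 1254 = 3898
N̂ = 45074270 / 3898 ≈ 11563.4 → 11563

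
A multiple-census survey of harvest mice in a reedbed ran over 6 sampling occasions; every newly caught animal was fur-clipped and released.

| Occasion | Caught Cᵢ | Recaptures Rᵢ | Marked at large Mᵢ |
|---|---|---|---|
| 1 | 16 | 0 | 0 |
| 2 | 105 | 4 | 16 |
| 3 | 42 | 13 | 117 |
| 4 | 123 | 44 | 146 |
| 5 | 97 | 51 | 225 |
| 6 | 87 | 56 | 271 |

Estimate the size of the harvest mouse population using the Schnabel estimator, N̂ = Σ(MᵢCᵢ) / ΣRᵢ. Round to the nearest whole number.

N ≈ 416

Σ MᵢCᵢ = 0·16 + 16·105 + 117·42 + 146·123 + 225·97 + 271·87 = 0 + 1680 + 4914 + 17958 + 21825 + 23577 = 69954
Σ Rᵢ = 0 + 4 + 13 + 44 + 51 + 56 = 168
N̂ = 69954 / 168 ≈ 416.4 → 416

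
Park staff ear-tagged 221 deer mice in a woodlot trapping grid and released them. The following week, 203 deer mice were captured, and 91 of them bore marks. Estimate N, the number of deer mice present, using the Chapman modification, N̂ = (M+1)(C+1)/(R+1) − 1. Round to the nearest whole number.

N̂ = (221+1)(203+1)/(91+1) − 1 = 222·204/92 − 1
= 45288/92 − 1 ≈ 492.3 − 1 ≈ 491.3 → 491

N ≈ 491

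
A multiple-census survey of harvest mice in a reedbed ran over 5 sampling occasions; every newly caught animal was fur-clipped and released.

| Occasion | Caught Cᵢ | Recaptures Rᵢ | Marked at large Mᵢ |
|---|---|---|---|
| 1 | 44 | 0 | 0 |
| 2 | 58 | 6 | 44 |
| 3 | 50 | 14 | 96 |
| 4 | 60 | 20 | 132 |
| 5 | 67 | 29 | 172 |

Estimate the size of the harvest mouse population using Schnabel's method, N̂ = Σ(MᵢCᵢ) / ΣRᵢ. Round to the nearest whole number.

Σ MᵢCᵢ = 0·44 + 44·58 + 96·50 + 132·60 + 172·67 = 0 + 2552 + 4800 + 7920 + 11524 = 26796
Σ Rᵢ = 0 + 6 + 14 + 20 + 29 = 69
N̂ = 26796 / 69 ≈ 388.3 → 388

N ≈ 388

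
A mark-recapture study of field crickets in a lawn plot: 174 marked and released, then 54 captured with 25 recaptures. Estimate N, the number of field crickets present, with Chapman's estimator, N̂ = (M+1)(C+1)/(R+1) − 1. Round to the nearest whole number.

N ≈ 369

N̂ = (174+1)(54+1)/(25+1) − 1 = 175·55/26 − 1
= 9625/26 − 1 ≈ 370.2 − 1 ≈ 369.2 → 369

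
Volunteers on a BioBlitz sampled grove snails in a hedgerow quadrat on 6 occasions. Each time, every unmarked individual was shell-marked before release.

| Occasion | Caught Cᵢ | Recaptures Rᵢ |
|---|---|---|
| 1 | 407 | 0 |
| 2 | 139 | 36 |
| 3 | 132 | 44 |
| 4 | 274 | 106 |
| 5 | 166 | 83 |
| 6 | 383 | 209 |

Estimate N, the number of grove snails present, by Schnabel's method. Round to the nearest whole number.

N ≈ 1548

Marked at large before each occasion: Mᵢ = Σⱼ<ᵢ (Cⱼ − Rⱼ) → M1=0, M2=407, M3=510, M4=598, M5=766, M6=849
Σ MᵢCᵢ = 0·407 + 407·139 + 510·132 + 598·274 + 766·166 + 849·383 = 0 + 56573 + 67320 + 163852 + 127156 + 325167 = 740068
Σ Rᵢ = 0 + 36 + 44 + 106 + 83 + 209 = 478
N̂ = 740068 / 478 ≈ 1548.3 → 1548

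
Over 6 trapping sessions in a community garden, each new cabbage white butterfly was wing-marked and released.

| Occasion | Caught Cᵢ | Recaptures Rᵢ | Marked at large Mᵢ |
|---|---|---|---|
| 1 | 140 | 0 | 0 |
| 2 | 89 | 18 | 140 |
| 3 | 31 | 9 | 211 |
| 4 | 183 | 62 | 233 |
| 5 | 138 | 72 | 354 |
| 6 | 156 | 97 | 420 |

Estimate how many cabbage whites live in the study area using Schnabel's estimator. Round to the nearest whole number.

N ≈ 682

Σ MᵢCᵢ = 0·140 + 140·89 + 211·31 + 233·183 + 354·138 + 420·156 = 0 + 12460 + 6541 + 42639 + 48852 + 65520 = 176012
Σ Rᵢ = 0 + 18 + 9 + 62 + 72 + 97 = 258
N̂ = 176012 / 258 ≈ 682.2 → 682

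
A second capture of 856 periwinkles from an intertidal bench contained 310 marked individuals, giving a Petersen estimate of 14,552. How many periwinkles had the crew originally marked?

M = 5270

From N = M·C/R: M = N·R / C = 14552·310 / 856 = 4511120 / 856 = 5270.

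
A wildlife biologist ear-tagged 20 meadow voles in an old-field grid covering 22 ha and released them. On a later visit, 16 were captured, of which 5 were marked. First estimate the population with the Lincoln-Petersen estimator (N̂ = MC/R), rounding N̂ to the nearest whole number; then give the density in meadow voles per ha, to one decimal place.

density ≈ 2.9 meadow voles per ha

N̂ = 20·16/5 = 320/5 = 64
Density = N̂ / area = 64 / 22 ≈ 2.91 → 2.9 per ha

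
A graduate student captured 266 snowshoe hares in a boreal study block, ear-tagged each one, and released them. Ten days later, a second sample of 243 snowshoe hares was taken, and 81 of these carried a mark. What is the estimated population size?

N = 798

N = (266 × 243) / 81 = 64638 / 81 = 798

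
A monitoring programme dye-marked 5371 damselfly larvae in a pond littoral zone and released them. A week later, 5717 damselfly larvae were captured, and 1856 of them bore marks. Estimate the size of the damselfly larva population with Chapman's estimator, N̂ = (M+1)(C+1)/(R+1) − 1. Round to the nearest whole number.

N ≈ 16,540

N̂ = (5371+1)(5717+1)/(1856+1) − 1 = 5372·5718/1857 − 1
= 30717096/1857 − 1 ≈ 16541.2 − 1 ≈ 16540.2 → 16540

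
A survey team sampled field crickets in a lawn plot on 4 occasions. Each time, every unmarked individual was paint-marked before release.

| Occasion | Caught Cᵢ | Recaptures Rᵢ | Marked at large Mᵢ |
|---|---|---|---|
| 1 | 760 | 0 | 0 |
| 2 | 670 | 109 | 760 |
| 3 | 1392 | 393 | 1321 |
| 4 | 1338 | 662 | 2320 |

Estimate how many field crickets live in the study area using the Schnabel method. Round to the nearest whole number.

N ≈ 4684

Σ MᵢCᵢ = 0·760 + 760·670 + 1321·1392 + 2320·1338 = 0 + 509200 + 1838832 + 3104160 = 5452192
Σ Rᵢ = 0 + 109 + 393 + 662 = 1164
N̂ = 5452192 / 1164 ≈ 4684.0 → 4684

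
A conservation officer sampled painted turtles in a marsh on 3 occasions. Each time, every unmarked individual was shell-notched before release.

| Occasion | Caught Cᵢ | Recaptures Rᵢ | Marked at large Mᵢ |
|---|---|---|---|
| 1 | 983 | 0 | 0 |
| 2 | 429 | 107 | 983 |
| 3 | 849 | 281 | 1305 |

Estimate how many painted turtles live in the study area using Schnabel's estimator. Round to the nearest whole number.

Σ MᵢCᵢ = 0·983 + 983·429 + 1305·849 = 0 + 421707 + 1107945 = 1529652
Σ Rᵢ = 0 + 107 + 281 = 388
N̂ = 1529652 / 388 ≈ 3942.4 → 3942

N ≈ 3942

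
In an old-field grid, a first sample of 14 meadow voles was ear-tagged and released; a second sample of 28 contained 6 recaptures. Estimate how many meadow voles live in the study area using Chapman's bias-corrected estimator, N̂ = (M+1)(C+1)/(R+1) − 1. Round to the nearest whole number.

N̂ = (14+1)(28+1)/(6+1) − 1 = 15·29/7 − 1
= 435/7 − 1 ≈ 62.1 − 1 ≈ 61.1 → 61

N ≈ 61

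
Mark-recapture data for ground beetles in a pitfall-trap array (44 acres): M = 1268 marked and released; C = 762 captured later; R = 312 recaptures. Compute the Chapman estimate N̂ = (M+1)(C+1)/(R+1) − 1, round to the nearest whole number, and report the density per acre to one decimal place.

density ≈ 70.3 ground beetles per acre

N̂ = 1269·763/313 − 1 = 968247/313 − 1 ≈ 3092.4 → 3092
Density = N̂ / area = 3092 / 44 ≈ 70.27 → 70.3 per acre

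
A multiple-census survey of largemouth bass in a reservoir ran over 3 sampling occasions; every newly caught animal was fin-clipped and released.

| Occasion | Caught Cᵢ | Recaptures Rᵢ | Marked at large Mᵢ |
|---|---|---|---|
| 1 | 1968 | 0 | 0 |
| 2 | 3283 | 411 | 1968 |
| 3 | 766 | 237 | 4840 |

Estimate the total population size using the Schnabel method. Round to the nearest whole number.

N ≈ 15,692

Σ MᵢCᵢ = 0·1968 + 1968·3283 + 4840·766 = 0 + 6460944 + 3707440 = 10168384
Σ Rᵢ = 0 + 411 + 237 = 648
N̂ = 10168384 / 648 ≈ 15692.0 → 15692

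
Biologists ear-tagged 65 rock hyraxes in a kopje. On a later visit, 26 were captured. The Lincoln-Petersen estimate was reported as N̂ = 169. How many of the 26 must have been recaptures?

From N = M·C/R: R = M·C / N = 65·26 / 169 = 1690 / 169 = 10.

R = 10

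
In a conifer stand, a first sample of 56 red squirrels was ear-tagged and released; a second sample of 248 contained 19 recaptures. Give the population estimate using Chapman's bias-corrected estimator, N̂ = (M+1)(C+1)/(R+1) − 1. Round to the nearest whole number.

N̂ = (56+1)(248+1)/(19+1) − 1 = 57·249/20 − 1
= 14193/20 − 1 ≈ 709.6 − 1 ≈ 708.6 → 709

N ≈ 709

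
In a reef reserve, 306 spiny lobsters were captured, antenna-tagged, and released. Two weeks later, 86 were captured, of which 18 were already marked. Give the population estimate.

N = 1462

The marked fraction in the recapture sample should equal the marked fraction in the population: 18/86 = 306/N.
N = (306 × 86) / 18 = 26316 / 18 = 1462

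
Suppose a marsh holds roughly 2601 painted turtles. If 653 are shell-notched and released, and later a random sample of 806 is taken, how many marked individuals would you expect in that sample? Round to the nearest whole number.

expected recaptures ≈ 202

Expected recaptures E[R] = M·C / N.
E[R] = 653 × 806 / 2601 = 526318 / 2601 ≈ 202.4 → 202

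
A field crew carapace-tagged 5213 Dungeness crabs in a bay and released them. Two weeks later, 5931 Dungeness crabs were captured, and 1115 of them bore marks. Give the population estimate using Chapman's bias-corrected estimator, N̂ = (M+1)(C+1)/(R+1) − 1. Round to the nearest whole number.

N̂ = (5213+1)(5931+1)/(1115+1) − 1 = 5214·5932/1116 − 1
= 30929448/1116 − 1 ≈ 27714.6 − 1 ≈ 27713.6 → 27714

N ≈ 27,714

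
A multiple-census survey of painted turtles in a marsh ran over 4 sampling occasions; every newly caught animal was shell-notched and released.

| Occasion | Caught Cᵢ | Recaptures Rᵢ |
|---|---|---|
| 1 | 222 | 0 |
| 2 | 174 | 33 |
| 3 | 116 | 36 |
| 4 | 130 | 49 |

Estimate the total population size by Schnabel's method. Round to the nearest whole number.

Marked at large before each occasion: Mᵢ = Σⱼ<ᵢ (Cⱼ − Rⱼ) → M1=0, M2=222, M3=363, M4=443
Σ MᵢCᵢ = 0·222 + 222·174 + 363·116 + 443·130 = 0 + 38628 + 42108 + 57590 = 138326
Σ Rᵢ = 0 + 33 + 36 + 49 = 118
N̂ = 138326 / 118 ≈ 1172.3 → 1172

N ≈ 1172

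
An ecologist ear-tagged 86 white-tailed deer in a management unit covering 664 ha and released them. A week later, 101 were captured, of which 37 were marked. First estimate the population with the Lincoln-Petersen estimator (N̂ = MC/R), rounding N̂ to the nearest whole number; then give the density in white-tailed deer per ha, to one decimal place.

N̂ = 86·101/37 = 8686/37 ≈ 234.8 → 235
Density = N̂ / area = 235 / 664 ≈ 0.35 → 0.4 per ha

density ≈ 0.4 white-tailed deer per ha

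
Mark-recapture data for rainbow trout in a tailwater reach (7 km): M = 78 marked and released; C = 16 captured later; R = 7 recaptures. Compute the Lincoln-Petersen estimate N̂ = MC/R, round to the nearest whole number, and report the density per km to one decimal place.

density ≈ 25.4 rainbow trout per km

N̂ = 78·16/7 = 1248/7 ≈ 178.3 → 178
Density = N̂ / area = 178 / 7 ≈ 25.43 → 25.4 per km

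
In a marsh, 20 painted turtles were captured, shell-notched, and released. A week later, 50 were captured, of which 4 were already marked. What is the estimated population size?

Lincoln-Petersen assumes M/N = R/C, so N = M·C / R.
N = (20 × 50) / 4 = 1000 / 4 = 250

N = 250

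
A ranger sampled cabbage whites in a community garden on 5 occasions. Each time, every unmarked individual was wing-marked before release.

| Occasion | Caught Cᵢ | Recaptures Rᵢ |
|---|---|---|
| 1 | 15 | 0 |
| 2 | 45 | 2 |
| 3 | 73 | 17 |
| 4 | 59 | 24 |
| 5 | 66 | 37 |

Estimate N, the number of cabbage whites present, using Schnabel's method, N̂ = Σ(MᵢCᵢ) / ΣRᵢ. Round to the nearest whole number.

Marked at large before each occasion: Mᵢ = Σⱼ<ᵢ (Cⱼ − Rⱼ) → M1=0, M2=15, M3=58, M4=114, M5=149
Σ MᵢCᵢ = 0·15 + 15·45 + 58·73 + 114·59 + 149·66 = 0 + 675 + 4234 + 6726 + 9834 = 21469
Σ Rᵢ = 0 + 2 + 17 + 24 + 37 = 80
N̂ = 21469 / 80 ≈ 268.4 → 268

N ≈ 268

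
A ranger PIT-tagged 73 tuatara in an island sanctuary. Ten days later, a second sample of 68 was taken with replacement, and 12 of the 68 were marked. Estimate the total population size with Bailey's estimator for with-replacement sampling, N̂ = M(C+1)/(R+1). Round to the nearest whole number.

N ≈ 387

N̂ = 73·(68+1)/(12+1) = 73·69/13 = 5037/13 ≈ 387.46 → 387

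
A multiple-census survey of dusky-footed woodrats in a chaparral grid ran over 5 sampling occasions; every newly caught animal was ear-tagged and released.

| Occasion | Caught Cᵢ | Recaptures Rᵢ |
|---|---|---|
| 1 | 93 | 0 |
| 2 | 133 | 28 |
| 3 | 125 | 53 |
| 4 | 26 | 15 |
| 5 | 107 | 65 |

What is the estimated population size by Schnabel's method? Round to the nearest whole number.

N ≈ 461

Marked at large before each occasion: Mᵢ = Σⱼ<ᵢ (Cⱼ − Rⱼ) → M1=0, M2=93, M3=198, M4=270, M5=281
Σ MᵢCᵢ = 0·93 + 93·133 + 198·125 + 270·26 + 281·107 = 0 + 12369 + 24750 + 7020 + 30067 = 74206
Σ Rᵢ = 0 + 28 + 53 + 15 + 65 = 161
N̂ = 74206 / 161 ≈ 460.9 → 461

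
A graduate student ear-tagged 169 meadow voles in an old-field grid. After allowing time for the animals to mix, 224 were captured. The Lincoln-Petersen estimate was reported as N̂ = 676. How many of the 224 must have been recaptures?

From N = M·C/R: R = M·C / N = 169·224 / 676 = 37856 / 676 = 56.

R = 56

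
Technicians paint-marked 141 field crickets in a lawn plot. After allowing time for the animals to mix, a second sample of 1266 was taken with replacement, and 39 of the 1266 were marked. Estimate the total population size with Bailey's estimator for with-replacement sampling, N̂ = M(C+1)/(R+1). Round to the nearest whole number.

N ≈ 4466

N̂ = 141·(1266+1)/(39+1) = 141·1267/40 = 178647/40 ≈ 4466.2 → 4466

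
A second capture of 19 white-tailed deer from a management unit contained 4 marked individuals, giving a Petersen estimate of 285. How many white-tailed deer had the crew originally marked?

M = 60

From N = M·C/R: M = N·R / C = 285·4 / 19 = 1140 / 19 = 60.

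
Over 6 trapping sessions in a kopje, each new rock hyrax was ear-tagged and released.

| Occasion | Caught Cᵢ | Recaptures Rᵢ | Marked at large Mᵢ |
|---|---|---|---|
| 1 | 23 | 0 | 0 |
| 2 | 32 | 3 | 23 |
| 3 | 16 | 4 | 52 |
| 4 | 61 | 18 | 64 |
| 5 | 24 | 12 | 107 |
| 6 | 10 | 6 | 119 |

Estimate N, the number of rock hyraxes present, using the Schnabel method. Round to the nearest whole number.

N ≈ 215

Σ MᵢCᵢ = 0·23 + 23·32 + 52·16 + 64·61 + 107·24 + 119·10 = 0 + 736 + 832 + 3904 + 2568 + 1190 = 9230
Σ Rᵢ = 0 + 3 + 4 + 18 + 12 + 6 = 43
N̂ = 9230 / 43 ≈ 214.7 → 215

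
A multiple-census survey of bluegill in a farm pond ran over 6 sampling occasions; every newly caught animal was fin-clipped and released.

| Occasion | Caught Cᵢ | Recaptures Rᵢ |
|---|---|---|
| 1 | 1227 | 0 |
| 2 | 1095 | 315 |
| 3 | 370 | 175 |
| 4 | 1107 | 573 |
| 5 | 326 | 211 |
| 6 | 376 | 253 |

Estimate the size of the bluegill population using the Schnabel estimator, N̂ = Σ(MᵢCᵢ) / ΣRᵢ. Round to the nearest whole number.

Marked at large before each occasion: Mᵢ = Σⱼ<ᵢ (Cⱼ − Rⱼ) → M1=0, M2=1227, M3=2007, M4=2202, M5=2736, M6=2851
Σ MᵢCᵢ = 0·1227 + 1227·1095 + 2007·370 + 2202·1107 + 2736·326 + 2851·376 = 0 + 1343565 + 742590 + 2437614 + 891936 + 1071976 = 6487681
Σ Rᵢ = 0 + 315 + 175 + 573 + 211 + 253 = 1527
N̂ = 6487681 / 1527 ≈ 4248.6 → 4249

N ≈ 4249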